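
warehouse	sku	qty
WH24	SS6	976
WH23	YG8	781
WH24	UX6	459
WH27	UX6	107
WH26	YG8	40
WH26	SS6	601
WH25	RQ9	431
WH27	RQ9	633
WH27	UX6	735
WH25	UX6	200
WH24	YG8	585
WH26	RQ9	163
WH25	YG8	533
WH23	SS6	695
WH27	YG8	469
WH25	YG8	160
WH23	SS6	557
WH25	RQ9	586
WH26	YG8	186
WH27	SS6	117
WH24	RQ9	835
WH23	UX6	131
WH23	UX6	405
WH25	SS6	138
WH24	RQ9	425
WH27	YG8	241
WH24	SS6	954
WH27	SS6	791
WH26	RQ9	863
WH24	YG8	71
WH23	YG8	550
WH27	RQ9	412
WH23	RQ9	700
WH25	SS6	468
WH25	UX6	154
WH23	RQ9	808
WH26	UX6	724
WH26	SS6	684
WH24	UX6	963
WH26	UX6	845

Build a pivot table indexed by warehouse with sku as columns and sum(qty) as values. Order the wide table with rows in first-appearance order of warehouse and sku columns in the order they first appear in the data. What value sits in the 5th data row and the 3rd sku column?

With rows in first-appearance order of warehouse, row 5 is warehouse=WH25. sku columns in first-appearance order: SS6, YG8, UX6, RQ9; column 3 is UX6.
Long rows with warehouse=WH25, sku=UX6: 200 + 154 = 354.

354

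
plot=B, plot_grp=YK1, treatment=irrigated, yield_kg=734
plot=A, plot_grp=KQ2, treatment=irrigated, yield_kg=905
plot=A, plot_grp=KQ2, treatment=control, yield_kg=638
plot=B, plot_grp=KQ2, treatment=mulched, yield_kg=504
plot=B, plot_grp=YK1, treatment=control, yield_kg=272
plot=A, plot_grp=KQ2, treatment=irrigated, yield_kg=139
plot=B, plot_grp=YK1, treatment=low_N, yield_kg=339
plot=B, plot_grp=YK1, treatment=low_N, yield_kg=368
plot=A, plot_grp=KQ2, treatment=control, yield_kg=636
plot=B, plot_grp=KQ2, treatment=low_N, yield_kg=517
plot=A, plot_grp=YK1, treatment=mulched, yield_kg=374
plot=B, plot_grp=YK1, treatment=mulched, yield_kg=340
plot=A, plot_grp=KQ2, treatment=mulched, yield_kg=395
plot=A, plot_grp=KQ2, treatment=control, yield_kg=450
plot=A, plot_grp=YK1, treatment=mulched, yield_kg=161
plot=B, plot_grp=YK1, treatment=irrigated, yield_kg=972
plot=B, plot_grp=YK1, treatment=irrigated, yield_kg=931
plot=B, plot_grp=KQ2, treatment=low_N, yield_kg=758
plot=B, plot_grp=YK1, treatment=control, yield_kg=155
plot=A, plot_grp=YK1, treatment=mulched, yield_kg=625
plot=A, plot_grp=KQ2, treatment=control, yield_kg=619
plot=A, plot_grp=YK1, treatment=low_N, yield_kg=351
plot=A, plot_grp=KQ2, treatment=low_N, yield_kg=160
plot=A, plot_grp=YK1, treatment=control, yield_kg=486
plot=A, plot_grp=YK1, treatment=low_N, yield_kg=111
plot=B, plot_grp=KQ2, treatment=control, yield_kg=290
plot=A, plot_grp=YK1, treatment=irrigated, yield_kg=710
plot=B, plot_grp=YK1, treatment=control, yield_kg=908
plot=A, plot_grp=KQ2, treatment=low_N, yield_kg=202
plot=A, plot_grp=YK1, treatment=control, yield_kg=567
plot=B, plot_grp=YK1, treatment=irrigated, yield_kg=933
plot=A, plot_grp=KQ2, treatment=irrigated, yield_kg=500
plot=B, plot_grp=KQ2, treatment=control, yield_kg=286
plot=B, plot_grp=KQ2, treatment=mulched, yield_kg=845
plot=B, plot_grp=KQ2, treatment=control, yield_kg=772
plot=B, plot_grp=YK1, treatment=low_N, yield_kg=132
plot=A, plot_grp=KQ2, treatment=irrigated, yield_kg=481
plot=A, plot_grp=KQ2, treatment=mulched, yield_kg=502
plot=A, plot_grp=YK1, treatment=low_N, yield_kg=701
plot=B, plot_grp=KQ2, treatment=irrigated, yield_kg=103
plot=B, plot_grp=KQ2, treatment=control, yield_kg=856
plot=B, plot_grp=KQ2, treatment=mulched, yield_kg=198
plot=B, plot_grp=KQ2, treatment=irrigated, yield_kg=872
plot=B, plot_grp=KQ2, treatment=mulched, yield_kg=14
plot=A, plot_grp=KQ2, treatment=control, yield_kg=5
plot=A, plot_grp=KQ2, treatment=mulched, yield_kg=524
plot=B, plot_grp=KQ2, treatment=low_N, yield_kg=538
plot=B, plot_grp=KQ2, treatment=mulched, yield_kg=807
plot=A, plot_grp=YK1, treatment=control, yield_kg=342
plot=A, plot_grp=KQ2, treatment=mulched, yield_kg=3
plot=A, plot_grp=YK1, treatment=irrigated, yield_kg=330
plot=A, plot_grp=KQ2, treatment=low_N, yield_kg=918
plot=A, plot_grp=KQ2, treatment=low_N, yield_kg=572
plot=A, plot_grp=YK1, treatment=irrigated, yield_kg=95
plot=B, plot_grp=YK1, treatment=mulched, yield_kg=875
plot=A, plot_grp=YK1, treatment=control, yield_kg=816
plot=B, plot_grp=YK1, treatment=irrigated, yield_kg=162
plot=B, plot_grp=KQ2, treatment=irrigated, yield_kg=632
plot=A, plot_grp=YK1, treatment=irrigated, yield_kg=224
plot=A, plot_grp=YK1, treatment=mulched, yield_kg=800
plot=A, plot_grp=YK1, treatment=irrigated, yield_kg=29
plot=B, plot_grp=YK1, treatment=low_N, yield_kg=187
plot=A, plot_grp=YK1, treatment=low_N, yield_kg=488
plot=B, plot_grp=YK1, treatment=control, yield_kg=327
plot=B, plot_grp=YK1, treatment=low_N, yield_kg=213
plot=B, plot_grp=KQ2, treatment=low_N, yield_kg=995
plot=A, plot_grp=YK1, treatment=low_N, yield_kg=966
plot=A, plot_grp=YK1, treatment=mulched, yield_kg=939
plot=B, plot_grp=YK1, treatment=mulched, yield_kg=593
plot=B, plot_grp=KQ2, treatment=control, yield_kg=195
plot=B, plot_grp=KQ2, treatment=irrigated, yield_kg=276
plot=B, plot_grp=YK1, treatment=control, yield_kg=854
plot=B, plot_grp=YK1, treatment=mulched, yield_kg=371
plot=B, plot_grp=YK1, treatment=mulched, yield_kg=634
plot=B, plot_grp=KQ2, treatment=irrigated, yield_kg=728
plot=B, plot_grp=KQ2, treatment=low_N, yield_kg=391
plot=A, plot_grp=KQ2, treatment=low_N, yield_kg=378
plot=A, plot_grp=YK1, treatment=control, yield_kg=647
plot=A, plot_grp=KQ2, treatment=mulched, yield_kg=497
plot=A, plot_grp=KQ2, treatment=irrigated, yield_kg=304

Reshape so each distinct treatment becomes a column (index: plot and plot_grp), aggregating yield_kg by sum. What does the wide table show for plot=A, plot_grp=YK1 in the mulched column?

Rows with plot=A, plot_grp=YK1 and treatment=mulched: yield_kg values are 374, 161, 625, 800, 939.
374 + 161 + 625 + 800 + 939 = 2899.

2899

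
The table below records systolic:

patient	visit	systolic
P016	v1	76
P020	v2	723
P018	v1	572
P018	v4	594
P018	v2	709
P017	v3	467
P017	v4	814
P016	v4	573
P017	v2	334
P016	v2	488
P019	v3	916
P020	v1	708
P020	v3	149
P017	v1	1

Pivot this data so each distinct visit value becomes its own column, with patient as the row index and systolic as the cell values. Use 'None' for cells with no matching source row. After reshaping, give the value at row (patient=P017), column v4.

The long row with patient=P017, visit=v4 has systolic=814.

814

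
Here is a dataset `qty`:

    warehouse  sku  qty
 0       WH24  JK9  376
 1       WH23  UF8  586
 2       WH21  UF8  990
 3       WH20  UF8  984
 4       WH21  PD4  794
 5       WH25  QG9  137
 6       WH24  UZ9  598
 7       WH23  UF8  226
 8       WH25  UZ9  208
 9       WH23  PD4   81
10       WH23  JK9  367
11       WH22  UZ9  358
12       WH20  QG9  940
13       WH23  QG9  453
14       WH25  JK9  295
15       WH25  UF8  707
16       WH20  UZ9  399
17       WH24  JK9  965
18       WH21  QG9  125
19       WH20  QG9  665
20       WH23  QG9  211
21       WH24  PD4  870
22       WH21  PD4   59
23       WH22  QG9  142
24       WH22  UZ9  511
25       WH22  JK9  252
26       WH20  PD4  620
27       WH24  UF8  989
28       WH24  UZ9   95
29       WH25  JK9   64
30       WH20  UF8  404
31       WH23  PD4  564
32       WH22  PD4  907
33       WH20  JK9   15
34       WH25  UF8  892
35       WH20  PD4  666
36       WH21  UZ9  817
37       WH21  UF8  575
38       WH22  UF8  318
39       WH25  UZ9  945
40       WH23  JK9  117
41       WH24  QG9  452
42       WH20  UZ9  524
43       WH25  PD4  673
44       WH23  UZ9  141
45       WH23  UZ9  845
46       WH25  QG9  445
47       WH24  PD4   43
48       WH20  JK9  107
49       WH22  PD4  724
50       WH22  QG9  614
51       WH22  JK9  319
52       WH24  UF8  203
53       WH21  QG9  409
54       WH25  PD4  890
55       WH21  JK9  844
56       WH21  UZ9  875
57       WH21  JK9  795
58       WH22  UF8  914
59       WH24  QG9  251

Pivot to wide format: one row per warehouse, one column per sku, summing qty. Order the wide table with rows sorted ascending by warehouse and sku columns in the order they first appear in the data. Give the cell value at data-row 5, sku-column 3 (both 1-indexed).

With rows sorted ascending by warehouse, row 5 is warehouse=WH24. sku columns in first-appearance order: JK9, UF8, PD4, QG9, UZ9; column 3 is PD4.
Long rows with warehouse=WH24, sku=PD4: 870 + 43 = 913.

913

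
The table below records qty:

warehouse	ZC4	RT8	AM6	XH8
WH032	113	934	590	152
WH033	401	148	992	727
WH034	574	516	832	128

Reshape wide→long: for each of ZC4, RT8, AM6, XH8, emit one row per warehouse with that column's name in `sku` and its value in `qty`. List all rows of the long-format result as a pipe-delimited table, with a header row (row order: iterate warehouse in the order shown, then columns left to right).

Each (warehouse, column) pair becomes one row: 3 × 4 = 12 rows.
For example, (WH032, ZC4) → qty=113.

| warehouse | sku | qty |
| WH032 | ZC4 | 113 |
| WH032 | RT8 | 934 |
| WH032 | AM6 | 590 |
| WH032 | XH8 | 152 |
| WH033 | ZC4 | 401 |
| WH033 | RT8 | 148 |
| WH033 | AM6 | 992 |
| WH033 | XH8 | 727 |
| WH034 | ZC4 | 574 |
| WH034 | RT8 | 516 |
| WH034 | AM6 | 832 |
| WH034 | XH8 | 128 |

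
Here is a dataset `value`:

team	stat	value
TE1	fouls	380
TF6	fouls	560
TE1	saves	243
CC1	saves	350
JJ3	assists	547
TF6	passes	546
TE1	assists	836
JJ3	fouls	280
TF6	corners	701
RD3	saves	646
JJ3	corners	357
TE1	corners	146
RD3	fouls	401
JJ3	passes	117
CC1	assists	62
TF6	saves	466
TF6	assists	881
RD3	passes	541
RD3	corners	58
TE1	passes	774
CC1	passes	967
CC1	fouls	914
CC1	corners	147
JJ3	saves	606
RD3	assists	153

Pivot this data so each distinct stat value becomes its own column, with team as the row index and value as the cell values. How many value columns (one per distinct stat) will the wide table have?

5 distinct stat values: fouls, corners, saves, passes, assists.

5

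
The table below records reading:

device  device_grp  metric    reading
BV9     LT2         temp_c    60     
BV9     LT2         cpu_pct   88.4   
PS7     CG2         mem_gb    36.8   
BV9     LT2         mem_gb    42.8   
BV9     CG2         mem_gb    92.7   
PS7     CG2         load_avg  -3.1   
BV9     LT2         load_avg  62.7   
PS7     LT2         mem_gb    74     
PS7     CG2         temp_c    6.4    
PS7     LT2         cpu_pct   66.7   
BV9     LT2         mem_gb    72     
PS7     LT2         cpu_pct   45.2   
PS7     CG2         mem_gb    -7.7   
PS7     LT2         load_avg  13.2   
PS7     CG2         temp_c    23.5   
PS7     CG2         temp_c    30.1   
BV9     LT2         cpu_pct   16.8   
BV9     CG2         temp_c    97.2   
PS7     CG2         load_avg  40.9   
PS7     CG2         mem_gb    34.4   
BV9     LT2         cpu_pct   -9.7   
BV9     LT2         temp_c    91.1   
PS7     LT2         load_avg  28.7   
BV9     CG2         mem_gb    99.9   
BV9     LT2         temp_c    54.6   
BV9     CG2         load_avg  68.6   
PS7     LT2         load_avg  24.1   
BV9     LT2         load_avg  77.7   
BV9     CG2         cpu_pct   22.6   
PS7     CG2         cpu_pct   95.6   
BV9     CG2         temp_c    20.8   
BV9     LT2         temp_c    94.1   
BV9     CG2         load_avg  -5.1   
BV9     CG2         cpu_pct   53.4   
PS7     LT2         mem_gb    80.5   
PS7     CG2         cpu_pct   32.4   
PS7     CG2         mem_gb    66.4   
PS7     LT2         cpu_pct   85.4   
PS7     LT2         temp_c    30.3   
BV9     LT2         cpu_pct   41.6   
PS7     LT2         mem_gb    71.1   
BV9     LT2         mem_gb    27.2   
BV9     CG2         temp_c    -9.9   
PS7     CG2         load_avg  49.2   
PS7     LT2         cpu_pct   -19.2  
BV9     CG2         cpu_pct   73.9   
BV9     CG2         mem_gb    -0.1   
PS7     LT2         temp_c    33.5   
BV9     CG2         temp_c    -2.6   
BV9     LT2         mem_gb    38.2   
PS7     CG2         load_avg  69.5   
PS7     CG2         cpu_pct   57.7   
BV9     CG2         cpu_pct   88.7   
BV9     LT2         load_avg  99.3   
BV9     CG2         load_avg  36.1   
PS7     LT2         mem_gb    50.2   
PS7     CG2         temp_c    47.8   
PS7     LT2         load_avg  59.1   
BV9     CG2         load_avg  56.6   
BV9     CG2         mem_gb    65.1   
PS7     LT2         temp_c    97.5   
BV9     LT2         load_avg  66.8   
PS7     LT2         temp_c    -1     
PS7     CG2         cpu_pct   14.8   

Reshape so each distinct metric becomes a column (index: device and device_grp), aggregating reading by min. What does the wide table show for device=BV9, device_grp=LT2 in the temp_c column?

Rows with device=BV9, device_grp=LT2 and metric=temp_c: reading values are 60, 91.1, 54.6, 94.1.
min(60, 91.1, 54.6, 94.1) = 54.6.

54.6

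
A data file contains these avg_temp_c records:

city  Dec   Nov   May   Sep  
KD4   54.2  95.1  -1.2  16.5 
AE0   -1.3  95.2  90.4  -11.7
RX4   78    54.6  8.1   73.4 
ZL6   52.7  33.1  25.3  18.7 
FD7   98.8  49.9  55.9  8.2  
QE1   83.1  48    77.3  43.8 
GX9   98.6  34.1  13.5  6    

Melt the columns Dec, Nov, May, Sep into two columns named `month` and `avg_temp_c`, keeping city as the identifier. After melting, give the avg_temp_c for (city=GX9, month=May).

13.5

Unpivoting turns each (city, wide-column) pair into one long row.
The wide cell at row GX9, column May holds 13.5, so the long row (GX9, May) has avg_temp_c=13.5.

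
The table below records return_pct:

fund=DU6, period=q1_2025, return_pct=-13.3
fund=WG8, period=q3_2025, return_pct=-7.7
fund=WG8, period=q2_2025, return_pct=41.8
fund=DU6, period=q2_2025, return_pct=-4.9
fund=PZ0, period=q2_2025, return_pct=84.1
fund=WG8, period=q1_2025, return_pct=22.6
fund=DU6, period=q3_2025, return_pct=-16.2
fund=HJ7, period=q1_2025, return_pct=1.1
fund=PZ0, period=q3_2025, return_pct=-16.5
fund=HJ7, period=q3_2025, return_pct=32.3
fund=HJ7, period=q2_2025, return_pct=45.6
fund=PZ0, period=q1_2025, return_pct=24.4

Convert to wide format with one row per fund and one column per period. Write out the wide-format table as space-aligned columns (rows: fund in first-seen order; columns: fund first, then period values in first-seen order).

Columns: fund plus the 3 distinct period values (q1_2025, q3_2025, q2_2025).
For example, row DU6 column q1_2025 takes return_pct=-13.3 from the long row (DU6, q1_2025).

fund  q1_2025  q3_2025  q2_2025
DU6   -13.3    -16.2    -4.9   
WG8   22.6     -7.7     41.8   
PZ0   24.4     -16.5    84.1   
HJ7   1.1      32.3     45.6   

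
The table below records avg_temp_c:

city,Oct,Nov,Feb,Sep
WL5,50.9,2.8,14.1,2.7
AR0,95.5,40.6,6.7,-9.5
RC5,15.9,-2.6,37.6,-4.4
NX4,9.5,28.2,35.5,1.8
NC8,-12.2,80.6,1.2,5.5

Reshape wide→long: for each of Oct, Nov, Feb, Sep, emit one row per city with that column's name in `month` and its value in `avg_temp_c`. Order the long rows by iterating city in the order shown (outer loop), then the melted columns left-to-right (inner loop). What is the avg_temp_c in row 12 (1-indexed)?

-4.4

20 rows total (5 × 4). Row 12: index ⌊(12-1)/4⌋ = 2 into city → RC5; (12-1) mod 4 = 3 into the melted columns → Sep.
So row 12 is (RC5, Sep, -4.4); avg_temp_c = -4.4.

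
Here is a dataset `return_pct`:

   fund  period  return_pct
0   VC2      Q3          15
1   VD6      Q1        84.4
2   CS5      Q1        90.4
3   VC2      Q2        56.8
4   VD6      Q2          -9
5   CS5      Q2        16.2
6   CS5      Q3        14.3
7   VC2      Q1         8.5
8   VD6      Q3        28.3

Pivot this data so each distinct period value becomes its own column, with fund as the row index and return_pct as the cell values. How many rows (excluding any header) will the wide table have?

3 distinct fund values → 3 rows.

3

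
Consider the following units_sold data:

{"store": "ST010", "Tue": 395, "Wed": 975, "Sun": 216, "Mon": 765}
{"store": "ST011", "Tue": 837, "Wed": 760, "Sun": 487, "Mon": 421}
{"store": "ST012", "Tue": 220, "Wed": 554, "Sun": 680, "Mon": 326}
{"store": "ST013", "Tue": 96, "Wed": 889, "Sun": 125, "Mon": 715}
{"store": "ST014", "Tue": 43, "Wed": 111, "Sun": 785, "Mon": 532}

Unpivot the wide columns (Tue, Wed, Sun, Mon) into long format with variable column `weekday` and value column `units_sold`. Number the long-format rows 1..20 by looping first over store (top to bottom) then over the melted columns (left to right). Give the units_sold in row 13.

20 rows total (5 × 4). Row 13: index ⌊(13-1)/4⌋ = 3 into store → ST013; (13-1) mod 4 = 0 into the melted columns → Tue.
So row 13 is (ST013, Tue, 96); units_sold = 96.

96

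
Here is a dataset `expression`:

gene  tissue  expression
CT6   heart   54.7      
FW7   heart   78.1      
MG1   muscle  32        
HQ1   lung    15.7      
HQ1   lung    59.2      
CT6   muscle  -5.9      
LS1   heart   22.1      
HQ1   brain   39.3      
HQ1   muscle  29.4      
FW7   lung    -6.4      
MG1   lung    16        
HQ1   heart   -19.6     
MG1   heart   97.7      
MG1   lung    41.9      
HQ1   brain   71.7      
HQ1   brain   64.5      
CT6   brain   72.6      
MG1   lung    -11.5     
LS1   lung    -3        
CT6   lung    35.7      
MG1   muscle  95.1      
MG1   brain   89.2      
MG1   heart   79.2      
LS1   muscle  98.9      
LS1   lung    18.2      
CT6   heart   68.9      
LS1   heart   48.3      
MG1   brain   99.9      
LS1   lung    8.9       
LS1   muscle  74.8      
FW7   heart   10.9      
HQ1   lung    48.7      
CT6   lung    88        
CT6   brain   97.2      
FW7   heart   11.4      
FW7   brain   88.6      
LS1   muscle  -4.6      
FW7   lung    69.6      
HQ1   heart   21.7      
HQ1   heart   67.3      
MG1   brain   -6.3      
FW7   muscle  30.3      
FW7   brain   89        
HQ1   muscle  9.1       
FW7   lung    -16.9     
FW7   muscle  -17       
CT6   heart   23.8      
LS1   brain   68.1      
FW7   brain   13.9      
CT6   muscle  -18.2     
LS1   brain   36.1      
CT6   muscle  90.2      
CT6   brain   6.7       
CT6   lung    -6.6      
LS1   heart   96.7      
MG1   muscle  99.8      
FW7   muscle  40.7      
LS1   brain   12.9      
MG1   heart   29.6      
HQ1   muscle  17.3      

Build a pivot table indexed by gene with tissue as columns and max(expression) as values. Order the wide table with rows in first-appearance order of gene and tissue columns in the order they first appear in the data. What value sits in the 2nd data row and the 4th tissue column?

89

With rows in first-appearance order of gene, row 2 is gene=FW7. tissue columns in first-appearance order: heart, muscle, lung, brain; column 4 is brain.
Long rows with gene=FW7, tissue=brain: max(88.6, 89, 13.9) = 89.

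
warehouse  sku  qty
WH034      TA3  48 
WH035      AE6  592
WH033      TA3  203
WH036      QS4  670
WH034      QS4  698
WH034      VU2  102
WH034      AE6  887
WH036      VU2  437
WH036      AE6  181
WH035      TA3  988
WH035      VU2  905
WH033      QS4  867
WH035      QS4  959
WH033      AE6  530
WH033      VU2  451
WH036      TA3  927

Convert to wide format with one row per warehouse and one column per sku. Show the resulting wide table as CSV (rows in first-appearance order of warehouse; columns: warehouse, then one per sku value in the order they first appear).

Columns: warehouse plus the 4 distinct sku values (TA3, AE6, QS4, VU2).
For example, row WH034 column TA3 takes qty=48 from the long row (WH034, TA3).

warehouse,TA3,AE6,QS4,VU2
WH034,48,887,698,102
WH035,988,592,959,905
WH033,203,530,867,451
WH036,927,181,670,437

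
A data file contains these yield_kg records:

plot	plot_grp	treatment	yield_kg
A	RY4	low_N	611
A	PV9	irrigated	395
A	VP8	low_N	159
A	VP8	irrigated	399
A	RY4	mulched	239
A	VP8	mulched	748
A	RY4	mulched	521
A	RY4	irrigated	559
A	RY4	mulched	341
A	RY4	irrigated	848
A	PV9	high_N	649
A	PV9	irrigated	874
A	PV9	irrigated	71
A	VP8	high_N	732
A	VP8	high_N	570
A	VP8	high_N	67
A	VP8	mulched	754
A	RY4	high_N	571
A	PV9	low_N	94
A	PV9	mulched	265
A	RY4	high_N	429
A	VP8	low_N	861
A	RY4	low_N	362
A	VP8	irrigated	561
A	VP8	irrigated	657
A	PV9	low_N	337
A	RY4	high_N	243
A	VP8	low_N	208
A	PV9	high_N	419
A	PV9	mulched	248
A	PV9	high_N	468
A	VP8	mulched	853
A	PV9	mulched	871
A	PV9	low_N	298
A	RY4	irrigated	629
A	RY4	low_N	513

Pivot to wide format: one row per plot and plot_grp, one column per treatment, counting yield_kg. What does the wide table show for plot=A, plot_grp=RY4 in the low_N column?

Rows with plot=A, plot_grp=RY4 and treatment=low_N: yield_kg values are 611, 362, 513.
3 rows match — count = 3.

3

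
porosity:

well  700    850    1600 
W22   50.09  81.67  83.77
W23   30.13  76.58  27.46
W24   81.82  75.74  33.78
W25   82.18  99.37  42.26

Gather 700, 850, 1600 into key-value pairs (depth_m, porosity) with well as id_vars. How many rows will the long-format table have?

4 well values × 3 melted columns = 12 rows.

12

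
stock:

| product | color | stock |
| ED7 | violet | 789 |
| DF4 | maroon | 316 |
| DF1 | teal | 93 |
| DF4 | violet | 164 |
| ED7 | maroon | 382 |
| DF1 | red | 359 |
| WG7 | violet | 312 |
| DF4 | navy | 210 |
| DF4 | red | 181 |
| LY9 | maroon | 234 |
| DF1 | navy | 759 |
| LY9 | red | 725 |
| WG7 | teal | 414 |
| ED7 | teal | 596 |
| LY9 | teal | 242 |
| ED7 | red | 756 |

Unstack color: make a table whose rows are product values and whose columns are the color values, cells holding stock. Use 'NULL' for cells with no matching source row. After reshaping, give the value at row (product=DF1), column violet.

No long-format row has product=DF1 and color=violet, so the cell is NULL.

NULL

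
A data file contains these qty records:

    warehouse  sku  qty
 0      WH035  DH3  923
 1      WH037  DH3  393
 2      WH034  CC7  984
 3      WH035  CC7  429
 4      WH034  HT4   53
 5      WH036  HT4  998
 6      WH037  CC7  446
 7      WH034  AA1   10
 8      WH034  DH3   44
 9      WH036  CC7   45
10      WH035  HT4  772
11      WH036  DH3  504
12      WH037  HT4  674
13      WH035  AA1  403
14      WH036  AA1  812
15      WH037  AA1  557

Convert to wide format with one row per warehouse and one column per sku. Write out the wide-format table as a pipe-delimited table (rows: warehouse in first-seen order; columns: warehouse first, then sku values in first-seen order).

Columns: warehouse plus the 4 distinct sku values (DH3, CC7, HT4, AA1).
For example, row WH035 column DH3 takes qty=923 from the long row (WH035, DH3).

| warehouse | DH3 | CC7 | HT4 | AA1 |
| WH035 | 923 | 429 | 772 | 403 |
| WH037 | 393 | 446 | 674 | 557 |
| WH034 | 44 | 984 | 53 | 10 |
| WH036 | 504 | 45 | 998 | 812 |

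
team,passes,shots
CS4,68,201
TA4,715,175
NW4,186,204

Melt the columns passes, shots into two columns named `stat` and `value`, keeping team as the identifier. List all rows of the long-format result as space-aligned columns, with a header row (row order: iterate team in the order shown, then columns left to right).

Each (team, column) pair becomes one row: 3 × 2 = 6 rows.
For example, (CS4, passes) → value=68.

team  stat    value
CS4   passes  68   
CS4   shots   201  
TA4   passes  715  
TA4   shots   175  
NW4   passes  186  
NW4   shots   204  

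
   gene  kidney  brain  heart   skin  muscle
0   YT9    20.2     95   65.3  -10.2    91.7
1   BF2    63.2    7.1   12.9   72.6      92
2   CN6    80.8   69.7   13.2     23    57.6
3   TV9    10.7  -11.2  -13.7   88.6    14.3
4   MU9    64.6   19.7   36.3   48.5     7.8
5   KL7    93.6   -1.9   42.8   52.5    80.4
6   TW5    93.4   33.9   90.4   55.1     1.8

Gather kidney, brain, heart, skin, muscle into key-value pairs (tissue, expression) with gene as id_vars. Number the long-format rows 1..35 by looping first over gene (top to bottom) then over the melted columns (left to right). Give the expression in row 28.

42.8

35 rows total (7 × 5). Row 28: index ⌊(28-1)/5⌋ = 5 into gene → KL7; (28-1) mod 5 = 2 into the melted columns → heart.
So row 28 is (KL7, heart, 42.8); expression = 42.8.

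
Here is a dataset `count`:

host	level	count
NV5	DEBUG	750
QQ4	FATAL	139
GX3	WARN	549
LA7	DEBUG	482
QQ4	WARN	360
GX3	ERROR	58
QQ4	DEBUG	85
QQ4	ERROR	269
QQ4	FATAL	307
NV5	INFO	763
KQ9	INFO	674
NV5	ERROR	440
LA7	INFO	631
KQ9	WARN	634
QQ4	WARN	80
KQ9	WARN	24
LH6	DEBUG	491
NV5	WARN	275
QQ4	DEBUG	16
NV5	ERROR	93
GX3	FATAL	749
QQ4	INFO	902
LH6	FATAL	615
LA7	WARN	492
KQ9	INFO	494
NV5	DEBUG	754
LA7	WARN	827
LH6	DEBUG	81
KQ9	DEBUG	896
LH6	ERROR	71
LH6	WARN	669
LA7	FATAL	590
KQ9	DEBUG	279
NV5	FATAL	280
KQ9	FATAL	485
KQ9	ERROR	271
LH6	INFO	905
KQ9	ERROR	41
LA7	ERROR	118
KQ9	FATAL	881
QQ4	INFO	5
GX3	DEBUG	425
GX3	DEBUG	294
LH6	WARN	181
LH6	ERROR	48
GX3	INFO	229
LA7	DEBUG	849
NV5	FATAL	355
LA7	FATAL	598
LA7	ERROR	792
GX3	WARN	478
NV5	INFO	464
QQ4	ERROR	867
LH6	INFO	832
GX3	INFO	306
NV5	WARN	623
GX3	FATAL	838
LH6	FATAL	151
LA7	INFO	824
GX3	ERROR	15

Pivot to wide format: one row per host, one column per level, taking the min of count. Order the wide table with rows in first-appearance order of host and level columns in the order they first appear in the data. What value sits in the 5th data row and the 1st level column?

With rows in first-appearance order of host, row 5 is host=KQ9. level columns in first-appearance order: DEBUG, FATAL, WARN, ERROR, INFO; column 1 is DEBUG.
Long rows with host=KQ9, level=DEBUG: min(896, 279) = 279.

279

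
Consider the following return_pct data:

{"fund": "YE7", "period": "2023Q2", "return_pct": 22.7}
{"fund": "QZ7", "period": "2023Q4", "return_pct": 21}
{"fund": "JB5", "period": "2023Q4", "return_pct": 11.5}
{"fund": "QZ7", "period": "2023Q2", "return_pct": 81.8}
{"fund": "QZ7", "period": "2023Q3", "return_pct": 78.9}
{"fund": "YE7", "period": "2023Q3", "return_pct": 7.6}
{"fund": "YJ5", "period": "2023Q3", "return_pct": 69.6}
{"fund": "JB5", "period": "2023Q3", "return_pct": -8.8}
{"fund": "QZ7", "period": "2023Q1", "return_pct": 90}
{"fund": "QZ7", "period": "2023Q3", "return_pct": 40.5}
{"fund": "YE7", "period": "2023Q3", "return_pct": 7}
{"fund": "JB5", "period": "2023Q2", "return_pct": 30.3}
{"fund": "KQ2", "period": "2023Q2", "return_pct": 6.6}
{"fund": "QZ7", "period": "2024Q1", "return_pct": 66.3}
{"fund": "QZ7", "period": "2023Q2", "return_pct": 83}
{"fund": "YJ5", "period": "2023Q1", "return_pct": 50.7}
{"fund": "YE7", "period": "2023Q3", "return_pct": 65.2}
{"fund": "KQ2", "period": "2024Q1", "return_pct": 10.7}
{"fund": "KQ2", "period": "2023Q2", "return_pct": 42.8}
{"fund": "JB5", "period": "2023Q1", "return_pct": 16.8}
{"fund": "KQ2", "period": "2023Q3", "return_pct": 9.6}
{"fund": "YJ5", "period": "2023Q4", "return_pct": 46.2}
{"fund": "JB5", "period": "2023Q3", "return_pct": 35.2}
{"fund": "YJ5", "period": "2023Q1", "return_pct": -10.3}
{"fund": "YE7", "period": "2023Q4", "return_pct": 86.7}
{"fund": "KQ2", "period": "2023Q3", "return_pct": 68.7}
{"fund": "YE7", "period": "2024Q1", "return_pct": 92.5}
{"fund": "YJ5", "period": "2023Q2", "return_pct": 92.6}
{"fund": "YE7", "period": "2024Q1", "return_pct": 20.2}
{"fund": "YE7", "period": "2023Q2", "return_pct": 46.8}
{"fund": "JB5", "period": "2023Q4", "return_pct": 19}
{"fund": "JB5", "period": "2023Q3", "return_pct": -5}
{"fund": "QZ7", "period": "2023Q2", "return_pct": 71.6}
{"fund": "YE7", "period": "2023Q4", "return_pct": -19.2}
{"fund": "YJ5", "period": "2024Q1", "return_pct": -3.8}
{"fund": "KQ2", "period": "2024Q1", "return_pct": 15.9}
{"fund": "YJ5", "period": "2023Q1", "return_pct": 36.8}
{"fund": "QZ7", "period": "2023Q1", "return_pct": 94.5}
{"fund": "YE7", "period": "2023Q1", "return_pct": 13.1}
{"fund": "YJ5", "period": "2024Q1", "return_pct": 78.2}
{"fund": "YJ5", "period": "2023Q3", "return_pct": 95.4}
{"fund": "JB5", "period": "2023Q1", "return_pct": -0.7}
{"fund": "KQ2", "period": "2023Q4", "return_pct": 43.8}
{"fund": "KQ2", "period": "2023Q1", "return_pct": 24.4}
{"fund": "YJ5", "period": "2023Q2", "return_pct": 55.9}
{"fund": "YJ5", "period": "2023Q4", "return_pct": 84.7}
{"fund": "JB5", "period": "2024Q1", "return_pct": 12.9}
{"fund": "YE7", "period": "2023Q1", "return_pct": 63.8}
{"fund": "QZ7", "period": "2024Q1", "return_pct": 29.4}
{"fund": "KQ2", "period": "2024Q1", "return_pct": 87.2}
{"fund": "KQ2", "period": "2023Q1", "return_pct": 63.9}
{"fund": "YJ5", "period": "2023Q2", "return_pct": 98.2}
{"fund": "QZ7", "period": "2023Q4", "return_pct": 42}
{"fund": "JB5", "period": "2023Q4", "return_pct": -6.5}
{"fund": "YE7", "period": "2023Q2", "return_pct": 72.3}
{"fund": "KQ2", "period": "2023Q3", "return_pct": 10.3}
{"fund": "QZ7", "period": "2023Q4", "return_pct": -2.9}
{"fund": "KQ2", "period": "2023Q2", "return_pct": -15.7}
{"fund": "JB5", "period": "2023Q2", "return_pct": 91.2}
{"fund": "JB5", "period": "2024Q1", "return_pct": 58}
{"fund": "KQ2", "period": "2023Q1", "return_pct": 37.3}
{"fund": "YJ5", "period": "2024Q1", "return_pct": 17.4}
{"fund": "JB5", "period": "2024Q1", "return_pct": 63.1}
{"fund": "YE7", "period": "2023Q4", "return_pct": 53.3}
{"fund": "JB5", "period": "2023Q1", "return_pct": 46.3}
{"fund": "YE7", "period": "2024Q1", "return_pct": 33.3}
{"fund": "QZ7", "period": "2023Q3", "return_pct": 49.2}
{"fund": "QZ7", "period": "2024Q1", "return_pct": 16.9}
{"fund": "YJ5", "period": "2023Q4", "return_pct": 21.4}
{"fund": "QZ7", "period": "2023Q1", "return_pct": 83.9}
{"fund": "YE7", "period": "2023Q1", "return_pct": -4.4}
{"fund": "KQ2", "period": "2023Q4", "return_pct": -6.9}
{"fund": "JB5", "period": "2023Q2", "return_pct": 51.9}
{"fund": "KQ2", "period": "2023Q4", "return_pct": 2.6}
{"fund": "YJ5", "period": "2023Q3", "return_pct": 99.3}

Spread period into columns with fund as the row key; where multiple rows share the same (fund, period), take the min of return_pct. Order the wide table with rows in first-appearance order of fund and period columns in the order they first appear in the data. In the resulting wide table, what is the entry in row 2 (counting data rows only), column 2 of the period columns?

-2.9

With rows in first-appearance order of fund, row 2 is fund=QZ7. period columns in first-appearance order: 2023Q2, 2023Q4, 2023Q3, 2023Q1, 2024Q1; column 2 is 2023Q4.
Long rows with fund=QZ7, period=2023Q4: min(21, 42, -2.9) = -2.9.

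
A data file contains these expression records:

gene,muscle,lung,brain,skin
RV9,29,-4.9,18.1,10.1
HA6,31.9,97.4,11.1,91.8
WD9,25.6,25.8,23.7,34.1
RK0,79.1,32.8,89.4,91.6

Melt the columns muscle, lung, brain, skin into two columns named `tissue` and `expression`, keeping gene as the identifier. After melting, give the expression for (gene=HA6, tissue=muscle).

Unpivoting turns each (gene, wide-column) pair into one long row.
The wide cell at row HA6, column muscle holds 31.9, so the long row (HA6, muscle) has expression=31.9.

31.9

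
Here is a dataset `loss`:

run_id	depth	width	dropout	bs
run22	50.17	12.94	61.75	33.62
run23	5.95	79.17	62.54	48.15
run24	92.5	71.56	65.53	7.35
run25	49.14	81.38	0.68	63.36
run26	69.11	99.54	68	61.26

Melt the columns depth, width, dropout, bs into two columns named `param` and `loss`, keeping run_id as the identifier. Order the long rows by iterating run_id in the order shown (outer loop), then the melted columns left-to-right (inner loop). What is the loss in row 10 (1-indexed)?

20 rows total (5 × 4). Row 10: index ⌊(10-1)/4⌋ = 2 into run_id → run24; (10-1) mod 4 = 1 into the melted columns → width.
So row 10 is (run24, width, 71.56); loss = 71.56.

71.56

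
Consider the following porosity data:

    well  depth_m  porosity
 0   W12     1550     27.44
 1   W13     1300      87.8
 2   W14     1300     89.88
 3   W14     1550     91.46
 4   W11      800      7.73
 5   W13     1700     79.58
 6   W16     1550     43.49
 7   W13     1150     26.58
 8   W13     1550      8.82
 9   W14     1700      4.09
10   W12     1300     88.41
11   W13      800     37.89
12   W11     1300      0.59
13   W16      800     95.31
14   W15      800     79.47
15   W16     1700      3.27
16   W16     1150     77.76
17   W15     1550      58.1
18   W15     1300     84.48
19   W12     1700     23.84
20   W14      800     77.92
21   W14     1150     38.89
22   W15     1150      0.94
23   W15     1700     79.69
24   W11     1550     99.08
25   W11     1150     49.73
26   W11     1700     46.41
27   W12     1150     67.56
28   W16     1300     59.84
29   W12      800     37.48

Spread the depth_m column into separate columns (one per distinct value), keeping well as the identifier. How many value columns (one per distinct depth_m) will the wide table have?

5

5 distinct depth_m values: 800, 1150, 1300, 1550, 1700.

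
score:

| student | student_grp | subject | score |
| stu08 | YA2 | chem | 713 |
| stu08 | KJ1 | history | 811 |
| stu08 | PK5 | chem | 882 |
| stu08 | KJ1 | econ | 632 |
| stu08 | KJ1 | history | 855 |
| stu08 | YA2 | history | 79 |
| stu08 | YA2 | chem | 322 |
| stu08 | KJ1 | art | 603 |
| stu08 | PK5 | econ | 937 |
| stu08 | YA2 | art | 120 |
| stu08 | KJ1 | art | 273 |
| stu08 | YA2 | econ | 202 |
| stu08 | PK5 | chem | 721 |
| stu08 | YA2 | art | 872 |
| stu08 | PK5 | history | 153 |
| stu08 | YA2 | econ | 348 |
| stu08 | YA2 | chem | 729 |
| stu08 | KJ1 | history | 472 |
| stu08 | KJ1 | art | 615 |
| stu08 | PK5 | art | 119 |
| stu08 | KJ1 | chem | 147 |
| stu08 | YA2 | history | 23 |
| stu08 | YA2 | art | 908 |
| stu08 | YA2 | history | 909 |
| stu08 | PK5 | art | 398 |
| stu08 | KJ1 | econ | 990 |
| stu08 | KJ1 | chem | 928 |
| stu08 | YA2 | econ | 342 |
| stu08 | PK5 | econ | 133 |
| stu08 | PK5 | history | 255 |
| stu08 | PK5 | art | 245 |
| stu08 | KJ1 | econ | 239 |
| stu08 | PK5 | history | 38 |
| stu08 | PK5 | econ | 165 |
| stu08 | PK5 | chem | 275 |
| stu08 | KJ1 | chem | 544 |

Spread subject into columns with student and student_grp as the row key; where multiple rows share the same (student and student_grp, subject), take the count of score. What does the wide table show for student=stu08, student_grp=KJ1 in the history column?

3

Rows with student=stu08, student_grp=KJ1 and subject=history: score values are 811, 855, 472.
3 rows match — count = 3.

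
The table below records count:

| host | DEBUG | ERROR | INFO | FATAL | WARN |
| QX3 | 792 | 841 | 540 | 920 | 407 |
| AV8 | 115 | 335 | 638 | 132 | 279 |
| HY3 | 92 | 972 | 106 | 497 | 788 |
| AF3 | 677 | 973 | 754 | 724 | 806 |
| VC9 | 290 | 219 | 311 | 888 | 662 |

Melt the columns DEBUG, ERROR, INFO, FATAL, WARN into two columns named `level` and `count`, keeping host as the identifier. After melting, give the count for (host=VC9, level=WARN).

662

Unpivoting turns each (host, wide-column) pair into one long row.
The wide cell at row VC9, column WARN holds 662, so the long row (VC9, WARN) has count=662.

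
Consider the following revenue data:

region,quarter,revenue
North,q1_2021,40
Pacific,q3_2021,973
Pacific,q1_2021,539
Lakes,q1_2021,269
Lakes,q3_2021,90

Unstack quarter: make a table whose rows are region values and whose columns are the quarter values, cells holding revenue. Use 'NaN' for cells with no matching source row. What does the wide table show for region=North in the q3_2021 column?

NaN

No long-format row has region=North and quarter=q3_2021, so the cell is NaN.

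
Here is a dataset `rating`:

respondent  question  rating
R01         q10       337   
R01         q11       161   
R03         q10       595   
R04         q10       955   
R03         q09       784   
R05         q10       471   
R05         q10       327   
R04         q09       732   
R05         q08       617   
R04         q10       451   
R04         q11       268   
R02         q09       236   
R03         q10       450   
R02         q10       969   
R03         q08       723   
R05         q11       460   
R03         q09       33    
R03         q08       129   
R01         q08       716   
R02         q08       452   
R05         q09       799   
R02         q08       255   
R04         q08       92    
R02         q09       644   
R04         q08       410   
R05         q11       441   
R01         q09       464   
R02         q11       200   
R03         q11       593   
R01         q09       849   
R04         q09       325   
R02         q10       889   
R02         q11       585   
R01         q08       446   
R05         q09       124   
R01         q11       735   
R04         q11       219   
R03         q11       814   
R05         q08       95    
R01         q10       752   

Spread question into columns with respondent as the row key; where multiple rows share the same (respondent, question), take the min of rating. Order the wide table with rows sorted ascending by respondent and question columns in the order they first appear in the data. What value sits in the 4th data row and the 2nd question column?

219

With rows sorted ascending by respondent, row 4 is respondent=R04. question columns in first-appearance order: q10, q11, q09, q08; column 2 is q11.
Long rows with respondent=R04, question=q11: min(268, 219) = 219.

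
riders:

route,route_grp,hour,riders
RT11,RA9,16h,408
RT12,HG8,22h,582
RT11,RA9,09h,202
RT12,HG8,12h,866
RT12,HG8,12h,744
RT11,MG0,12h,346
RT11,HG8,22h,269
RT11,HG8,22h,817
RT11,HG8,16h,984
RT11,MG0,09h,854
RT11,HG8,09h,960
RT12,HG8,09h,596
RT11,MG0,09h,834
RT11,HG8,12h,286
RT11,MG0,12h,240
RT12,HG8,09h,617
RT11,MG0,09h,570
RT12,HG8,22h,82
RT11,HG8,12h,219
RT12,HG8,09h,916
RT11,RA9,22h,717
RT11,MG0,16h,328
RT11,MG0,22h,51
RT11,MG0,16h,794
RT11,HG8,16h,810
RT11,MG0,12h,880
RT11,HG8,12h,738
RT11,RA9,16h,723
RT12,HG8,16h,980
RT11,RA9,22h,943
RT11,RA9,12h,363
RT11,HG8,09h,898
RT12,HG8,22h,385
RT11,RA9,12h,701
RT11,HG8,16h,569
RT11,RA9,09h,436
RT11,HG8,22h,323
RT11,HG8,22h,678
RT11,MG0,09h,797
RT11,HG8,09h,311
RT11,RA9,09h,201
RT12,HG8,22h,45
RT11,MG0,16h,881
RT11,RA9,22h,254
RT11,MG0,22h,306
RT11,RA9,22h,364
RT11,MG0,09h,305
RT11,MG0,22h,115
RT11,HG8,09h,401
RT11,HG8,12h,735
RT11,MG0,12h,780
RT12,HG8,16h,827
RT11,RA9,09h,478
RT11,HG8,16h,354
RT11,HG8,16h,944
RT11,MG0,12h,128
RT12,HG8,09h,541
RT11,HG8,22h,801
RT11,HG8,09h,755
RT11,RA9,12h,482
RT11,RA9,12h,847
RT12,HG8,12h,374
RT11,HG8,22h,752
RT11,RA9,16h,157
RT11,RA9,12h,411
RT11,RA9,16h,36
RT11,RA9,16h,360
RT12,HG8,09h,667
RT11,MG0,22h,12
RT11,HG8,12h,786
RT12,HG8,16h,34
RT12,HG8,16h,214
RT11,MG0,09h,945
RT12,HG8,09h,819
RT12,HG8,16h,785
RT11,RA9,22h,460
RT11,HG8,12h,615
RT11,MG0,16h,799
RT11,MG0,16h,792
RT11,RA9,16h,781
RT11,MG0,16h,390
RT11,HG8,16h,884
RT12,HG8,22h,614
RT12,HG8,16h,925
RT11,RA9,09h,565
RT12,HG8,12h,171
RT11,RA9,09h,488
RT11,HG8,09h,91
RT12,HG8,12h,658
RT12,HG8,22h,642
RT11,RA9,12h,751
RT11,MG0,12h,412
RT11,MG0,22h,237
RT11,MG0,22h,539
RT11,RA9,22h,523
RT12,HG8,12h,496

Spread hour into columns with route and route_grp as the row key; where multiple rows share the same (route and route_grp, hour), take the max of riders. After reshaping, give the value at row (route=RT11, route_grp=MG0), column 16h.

Rows with route=RT11, route_grp=MG0 and hour=16h: riders values are 328, 794, 881, 799, 792, 390.
max(328, 794, 881, 799, 792, 390) = 881.

881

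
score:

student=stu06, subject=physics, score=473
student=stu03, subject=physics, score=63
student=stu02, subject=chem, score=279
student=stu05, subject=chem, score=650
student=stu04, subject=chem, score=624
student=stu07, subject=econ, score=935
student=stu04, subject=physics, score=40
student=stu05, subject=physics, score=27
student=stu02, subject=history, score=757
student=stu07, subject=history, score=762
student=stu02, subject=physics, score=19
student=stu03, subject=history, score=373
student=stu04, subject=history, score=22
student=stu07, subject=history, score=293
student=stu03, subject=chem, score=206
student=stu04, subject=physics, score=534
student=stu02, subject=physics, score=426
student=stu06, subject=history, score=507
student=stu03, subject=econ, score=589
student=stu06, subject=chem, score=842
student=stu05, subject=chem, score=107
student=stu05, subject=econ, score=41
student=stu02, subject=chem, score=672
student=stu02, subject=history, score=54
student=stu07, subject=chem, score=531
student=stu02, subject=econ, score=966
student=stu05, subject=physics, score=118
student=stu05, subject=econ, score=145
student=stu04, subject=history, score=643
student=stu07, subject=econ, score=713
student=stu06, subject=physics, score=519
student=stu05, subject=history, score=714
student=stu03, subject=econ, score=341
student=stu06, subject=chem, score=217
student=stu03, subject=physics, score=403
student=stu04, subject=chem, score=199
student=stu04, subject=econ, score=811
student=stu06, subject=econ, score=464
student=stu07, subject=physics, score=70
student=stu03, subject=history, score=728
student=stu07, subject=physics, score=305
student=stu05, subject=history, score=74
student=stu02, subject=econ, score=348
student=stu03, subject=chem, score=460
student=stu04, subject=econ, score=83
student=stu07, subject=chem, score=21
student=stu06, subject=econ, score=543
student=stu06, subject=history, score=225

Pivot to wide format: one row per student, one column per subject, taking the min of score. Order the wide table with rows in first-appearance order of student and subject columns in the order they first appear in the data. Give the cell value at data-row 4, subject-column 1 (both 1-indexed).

With rows in first-appearance order of student, row 4 is student=stu05. subject columns in first-appearance order: physics, chem, econ, history; column 1 is physics.
Long rows with student=stu05, subject=physics: min(27, 118) = 27.

27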